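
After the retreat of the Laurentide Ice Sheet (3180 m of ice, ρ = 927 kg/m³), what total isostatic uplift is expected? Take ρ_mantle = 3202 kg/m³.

Removing the load lets mantle flow back in; uplift u satisfies ρ_ice t = ρ_m u.
u = t ρ_ice/ρ_m = 3180 m × 927/3202 = 921 m.

921 m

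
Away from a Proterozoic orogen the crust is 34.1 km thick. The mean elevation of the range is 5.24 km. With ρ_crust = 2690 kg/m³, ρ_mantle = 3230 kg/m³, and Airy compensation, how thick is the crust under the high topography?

Root depth r = h ρ_c / (ρ_m − ρ_c) = 5.24 km × 2690 / 540 = 26.1 km.
Total thickness = T + h + r = 34.1 km + 5.24 km + 26.1 km = 65.4 km.

65.4 km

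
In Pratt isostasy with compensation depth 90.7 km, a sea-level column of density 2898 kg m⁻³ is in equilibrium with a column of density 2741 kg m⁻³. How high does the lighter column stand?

5.2 km

ρ_ref D = ρ (D + h) → h = D (ρ_ref − ρ)/ρ.
h = 90.7 km × (2898 − 2741)/2741 = 5.2 km.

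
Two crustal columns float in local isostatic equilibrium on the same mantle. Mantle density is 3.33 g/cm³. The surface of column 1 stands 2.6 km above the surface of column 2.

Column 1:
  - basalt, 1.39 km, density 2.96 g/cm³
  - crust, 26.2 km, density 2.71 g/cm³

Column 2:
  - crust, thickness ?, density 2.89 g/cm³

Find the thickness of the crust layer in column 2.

18.4 km

Take the compensation level at the base of the deeper column (depth z_c below the surface of column 1) and equate Σ ρ_i t_i down to z_c; mantle fills any gap and the z_c terms cancel.
Column 1: 1.39×2.96 + 26.2×2.71 + (z_c − 27.59)×3.33
Column 2: 2.6×0 + x×2.89 + (z_c − 2.6 − 0 − x)×3.33
The z_c×3.33 term appears on both sides and cancels. Collect the known terms of each column as K = Σ(ρt)_known − 3.33 × (depth of known layers): K_1 = 75.1164 − 3.33×27.59 = −16.7583; K_2 = 0 − 3.33×(2.6 + 0) = −8.658.
Balance: K_1 = K_2 − x×(3.33 − 2.89), so x = (K_2 − K_1)/(3.33 − 2.89) = 8.1003/0.44 = 18.4 km.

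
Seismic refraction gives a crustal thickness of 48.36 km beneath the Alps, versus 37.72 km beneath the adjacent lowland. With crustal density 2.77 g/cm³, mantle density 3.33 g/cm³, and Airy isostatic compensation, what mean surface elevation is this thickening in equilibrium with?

1.79 km

Excess crust Δ = 48.36 km − 37.72 km = 10.64 km, split between elevation h and root r with h + r = Δ.
Airy balance ρ_c h = (ρ_m − ρ_c) r gives r = h ρ_c/(ρ_m − ρ_c), so h (1 + ρ_c/(ρ_m − ρ_c)) = Δ, i.e. h = Δ (ρ_m − ρ_c)/ρ_m.
h = 10.64 km × 0.56/3.33 = 1.79 km.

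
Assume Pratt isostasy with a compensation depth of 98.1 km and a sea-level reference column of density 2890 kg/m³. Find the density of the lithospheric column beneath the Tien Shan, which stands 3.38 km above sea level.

2790 kg/m³

Pratt balance: ρ_ref D = ρ (D + h).
ρ = ρ_ref D/(D + h) = 2890 × 98.1 km/(98.1 km + 3.38 km) = 2790 kg/m³.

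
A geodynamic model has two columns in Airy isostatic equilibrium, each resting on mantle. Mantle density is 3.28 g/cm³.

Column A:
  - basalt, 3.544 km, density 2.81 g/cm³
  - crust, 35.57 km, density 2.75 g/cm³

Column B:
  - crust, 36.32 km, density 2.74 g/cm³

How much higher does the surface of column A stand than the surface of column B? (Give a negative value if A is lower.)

For any compensation level in the mantle, the mantle terms cancel and isostasy reduces to e = (Σt_A − Σt_B) − (Σ(ρt)_A − Σ(ρt)_B) / ρ_m.
Σt_A = 39.114 km; Σt_B = 36.32 km; Σ(ρt)_A = 107.77614; Σ(ρt)_B = 99.5168 (in km·g/cm³).
e = (39.114 − 36.32) − (107.77614 − 99.5168) / 3.28 = 0.276 km.

0.276 km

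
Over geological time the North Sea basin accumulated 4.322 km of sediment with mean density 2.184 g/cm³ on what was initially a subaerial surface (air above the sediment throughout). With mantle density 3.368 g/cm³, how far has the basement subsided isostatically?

2.8 km

Subaerial load: s = t ρ_sed / ρ_m = 4.322 km × 2.184/3.368 = 2.8 km.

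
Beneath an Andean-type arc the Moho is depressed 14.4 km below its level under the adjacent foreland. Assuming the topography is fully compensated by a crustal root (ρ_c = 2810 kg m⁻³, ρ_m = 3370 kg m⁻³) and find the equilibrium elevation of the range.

2.87 km

In Airy isostatic equilibrium: ρ_c h = (ρ_m − ρ_c) r.
h = r (ρ_m − ρ_c) / ρ_c = 14.4 km × (3370 − 2810) / 2810 = 2.87 km.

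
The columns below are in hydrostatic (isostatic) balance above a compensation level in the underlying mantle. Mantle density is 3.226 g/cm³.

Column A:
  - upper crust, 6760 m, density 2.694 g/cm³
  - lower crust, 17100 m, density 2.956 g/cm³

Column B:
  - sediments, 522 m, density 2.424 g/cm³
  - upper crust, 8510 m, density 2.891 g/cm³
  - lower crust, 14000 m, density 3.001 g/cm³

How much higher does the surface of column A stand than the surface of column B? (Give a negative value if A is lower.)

556 m

For any compensation level in the mantle, the mantle terms cancel and isostasy reduces to e = (Σt_A − Σt_B) − (Σ(ρt)_A − Σ(ρt)_B) / ρ_m.
Σt_A = 23860 m; Σt_B = 23032 m; Σ(ρt)_A = 68759.04; Σ(ρt)_B = 67881.738 (in m·g/cm³).
e = (23860 − 23032) − (68759.04 − 67881.738) / 3.226 = 556 m.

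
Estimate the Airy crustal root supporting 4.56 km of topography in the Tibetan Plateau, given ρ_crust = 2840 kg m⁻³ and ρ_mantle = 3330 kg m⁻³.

26.4 km

Balancing pressure at the compensation depth: the weight of the topography is balanced by the buoyancy of the root, ρ_c h = (ρ_m − ρ_c) r.
r = h · ρ_c / (ρ_m − ρ_c) = 4.56 km × 2840 / (3330 − 2840) = 26.4 km.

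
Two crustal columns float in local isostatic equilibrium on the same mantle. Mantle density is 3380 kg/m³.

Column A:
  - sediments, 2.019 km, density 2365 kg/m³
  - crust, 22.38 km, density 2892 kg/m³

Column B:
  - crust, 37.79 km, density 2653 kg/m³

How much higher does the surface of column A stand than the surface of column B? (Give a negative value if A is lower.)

−4.29 km

For any compensation level in the mantle, the mantle terms cancel and isostasy reduces to e = (Σt_A − Σt_B) − (Σ(ρt)_A − Σ(ρt)_B) / ρ_m.
Σt_A = 24.399 km; Σt_B = 37.79 km; Σ(ρt)_A = 69497.895; Σ(ρt)_B = 100256.87 (in km·kg/m³).
e = (24.399 − 37.79) − (69497.895 − 100256.87) / 3380 = −4.29 km.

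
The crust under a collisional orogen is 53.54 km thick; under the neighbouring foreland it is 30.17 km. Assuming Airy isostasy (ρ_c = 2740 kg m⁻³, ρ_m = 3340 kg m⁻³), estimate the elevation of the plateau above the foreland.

4.2 km

Excess crust Δ = 53.54 km − 30.17 km = 23.37 km, split between elevation h and root r with h + r = Δ.
Airy balance ρ_c h = (ρ_m − ρ_c) r gives r = h ρ_c/(ρ_m − ρ_c), so h (1 + ρ_c/(ρ_m − ρ_c)) = Δ, i.e. h = Δ (ρ_m − ρ_c)/ρ_m.
h = 23.37 km × 600/3340 = 4.2 km.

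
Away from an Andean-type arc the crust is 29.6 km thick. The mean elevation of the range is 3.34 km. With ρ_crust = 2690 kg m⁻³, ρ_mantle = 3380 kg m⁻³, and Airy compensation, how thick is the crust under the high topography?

Root depth r = h ρ_c / (ρ_m − ρ_c) = 3.34 km × 2690 / 690 = 13.02 km.
Total thickness = T + h + r = 29.6 km + 3.34 km + 13.02 km = 46 km.

46 km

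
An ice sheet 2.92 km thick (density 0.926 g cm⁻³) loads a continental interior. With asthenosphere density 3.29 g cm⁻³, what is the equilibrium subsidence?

0.822 km

Equating mass per unit area of the two columns: the ice load ρ_ice t is balanced by mantle displaced below, ρ_m s.
s = t ρ_ice / ρ_m = 2.92 km × 0.926/3.29 = 0.822 km.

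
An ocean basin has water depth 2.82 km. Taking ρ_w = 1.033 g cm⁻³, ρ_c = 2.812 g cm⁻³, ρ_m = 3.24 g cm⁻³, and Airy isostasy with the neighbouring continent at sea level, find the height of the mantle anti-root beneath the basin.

11.7 km

For local isostatic compensation: replacing crust with seawater at the top is compensated by replacing crust with mantle at the base: d (ρ_c − ρ_w) = a (ρ_m − ρ_c).
a = d (ρ_c − ρ_w)/(ρ_m − ρ_c) = 2.82 km × 1.779/0.428 = 11.7 km.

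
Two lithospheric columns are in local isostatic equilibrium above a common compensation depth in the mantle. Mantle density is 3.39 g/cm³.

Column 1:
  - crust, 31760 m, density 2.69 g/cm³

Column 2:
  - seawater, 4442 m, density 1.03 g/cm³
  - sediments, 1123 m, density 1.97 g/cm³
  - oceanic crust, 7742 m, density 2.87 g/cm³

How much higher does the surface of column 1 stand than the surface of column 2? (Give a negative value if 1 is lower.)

For any compensation level in the mantle, the mantle terms cancel and isostasy reduces to e = (Σt_1 − Σt_2) − (Σ(ρt)_1 − Σ(ρt)_2) / ρ_m.
Σt_1 = 31760 m; Σt_2 = 13307 m; Σ(ρt)_1 = 85434.4; Σ(ρt)_2 = 29007.11 (in m·g/cm³).
e = (31760 − 13307) − (85434.4 − 29007.11) / 3.39 = 1810 m.

1810 m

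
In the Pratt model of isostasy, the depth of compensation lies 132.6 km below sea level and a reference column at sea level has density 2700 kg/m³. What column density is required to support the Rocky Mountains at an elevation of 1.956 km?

2660 kg/m³

Pratt balance: ρ_ref D = ρ (D + h).
ρ = ρ_ref D/(D + h) = 2700 × 132.6 km/(132.6 km + 1.956 km) = 2660 kg/m³.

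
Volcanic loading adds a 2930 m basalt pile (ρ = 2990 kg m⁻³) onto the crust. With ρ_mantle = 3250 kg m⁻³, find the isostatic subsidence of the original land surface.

2700 m

Subaerial loading: s = t ρ_load / ρ_m.
s = 2930 m × 2990/3250 = 2700 m.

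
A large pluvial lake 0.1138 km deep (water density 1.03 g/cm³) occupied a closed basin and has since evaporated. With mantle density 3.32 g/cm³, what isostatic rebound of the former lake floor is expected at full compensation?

u = d ρ_w/ρ_m = 0.1138 km × 1.03/3.32 = 0.0353 km.

0.0353 km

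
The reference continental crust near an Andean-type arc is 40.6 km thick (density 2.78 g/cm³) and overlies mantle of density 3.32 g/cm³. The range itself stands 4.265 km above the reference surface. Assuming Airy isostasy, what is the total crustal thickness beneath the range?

Root depth r = h ρ_c / (ρ_m − ρ_c) = 4.265 km × 2.78 / 0.54 = 21.96 km.
Total thickness = T + h + r = 40.6 km + 4.265 km + 21.96 km = 66.8 km.

66.8 km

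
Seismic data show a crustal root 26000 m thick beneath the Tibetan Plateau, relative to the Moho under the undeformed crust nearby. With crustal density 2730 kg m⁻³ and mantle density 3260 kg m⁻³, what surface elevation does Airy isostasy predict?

5050 m

For local isostatic compensation: ρ_c h = (ρ_m − ρ_c) r.
h = r (ρ_m − ρ_c) / ρ_c = 26000 m × (3260 − 2730) / 2730 = 5050 m.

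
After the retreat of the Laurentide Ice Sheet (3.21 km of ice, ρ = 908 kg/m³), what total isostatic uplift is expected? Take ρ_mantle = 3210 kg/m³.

Removing the load lets mantle flow back in; uplift u satisfies ρ_ice t = ρ_m u.
u = t ρ_ice/ρ_m = 3.21 km × 908/3210 = 0.908 km.

0.908 km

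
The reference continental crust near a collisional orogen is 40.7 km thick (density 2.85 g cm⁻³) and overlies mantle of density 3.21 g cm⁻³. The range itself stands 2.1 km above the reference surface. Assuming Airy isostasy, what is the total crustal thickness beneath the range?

59.4 km

Root depth r = h ρ_c / (ρ_m − ρ_c) = 2.1 km × 2.85 / 0.36 = 16.62 km.
Total thickness = T + h + r = 40.7 km + 2.1 km + 16.62 km = 59.4 km.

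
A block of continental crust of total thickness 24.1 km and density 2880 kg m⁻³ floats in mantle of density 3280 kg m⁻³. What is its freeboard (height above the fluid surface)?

Floating equilibrium: submerged depth d = t ρ_obj/ρ_fluid = 24.1 km × 2880/3280 = 21.16 km.
Freeboard = t − d = 24.1 km − 21.16 km = 2.94 km.

2.94 km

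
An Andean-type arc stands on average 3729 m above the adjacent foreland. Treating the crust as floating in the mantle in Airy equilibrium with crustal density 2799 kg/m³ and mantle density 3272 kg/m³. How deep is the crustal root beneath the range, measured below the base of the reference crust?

Balancing pressure at the compensation depth: the weight of the topography is balanced by the buoyancy of the root, ρ_c h = (ρ_m − ρ_c) r.
r = h · ρ_c / (ρ_m − ρ_c) = 3729 m × 2799 / (3272 − 2799) = 22100 m.

22100 m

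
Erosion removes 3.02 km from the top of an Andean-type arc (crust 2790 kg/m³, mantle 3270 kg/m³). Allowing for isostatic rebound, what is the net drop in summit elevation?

0.443 km

Rebound u = e ρ_c/ρ_m = 3.02 km × 2790/3270 = 2.577 km.
Net surface drop = e − u = 3.02 km − 2.577 km = e (ρ_m − ρ_c)/ρ_m = 0.443 km.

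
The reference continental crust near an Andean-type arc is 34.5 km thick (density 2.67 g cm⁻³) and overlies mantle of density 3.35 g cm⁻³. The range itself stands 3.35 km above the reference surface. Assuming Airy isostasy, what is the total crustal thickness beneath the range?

51 km

Root depth r = h ρ_c / (ρ_m − ρ_c) = 3.35 km × 2.67 / 0.68 = 13.15 km.
Total thickness = T + h + r = 34.5 km + 3.35 km + 13.15 km = 51 km.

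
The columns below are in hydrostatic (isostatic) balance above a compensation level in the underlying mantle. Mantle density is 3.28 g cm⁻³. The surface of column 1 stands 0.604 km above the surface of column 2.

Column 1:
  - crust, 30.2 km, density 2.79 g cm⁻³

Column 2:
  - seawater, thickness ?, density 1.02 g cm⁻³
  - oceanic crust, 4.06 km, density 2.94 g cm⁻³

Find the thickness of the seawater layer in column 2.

5.06 km

Take the compensation level at the base of the deeper column (depth z_c below the surface of column 1) and equate Σ ρ_i t_i down to z_c; mantle fills any gap and the z_c terms cancel.
Column 1: 30.2×2.79 + (z_c − 30.2)×3.28
Column 2: 0.604×0 + x×1.02 + 4.06×2.94 + (z_c − 0.604 − 4.06 − x)×3.28
The z_c×3.28 term appears on both sides and cancels. Collect the known terms of each column as K = Σ(ρt)_known − 3.28 × (depth of known layers): K_1 = 84.258 − 3.28×30.2 = −14.798; K_2 = 11.9364 − 3.28×(0.604 + 4.06) = −3.36152.
Balance: K_1 = K_2 − x×(3.28 − 1.02), so x = (K_2 − K_1)/(3.28 − 1.02) = 11.4365/2.26 = 5.06 km.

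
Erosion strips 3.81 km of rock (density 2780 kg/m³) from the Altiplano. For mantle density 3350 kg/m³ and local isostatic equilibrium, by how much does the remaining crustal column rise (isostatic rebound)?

Unloading: uplift u = e ρ_c/ρ_m = 3.81 km × 2780/3350 = 3.16 km.

3.16 km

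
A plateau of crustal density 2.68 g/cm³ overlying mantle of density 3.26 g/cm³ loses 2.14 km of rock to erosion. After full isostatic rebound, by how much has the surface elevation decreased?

0.381 km

Rebound u = e ρ_c/ρ_m = 2.14 km × 2.68/3.26 = 1.759 km.
Net surface drop = e − u = 2.14 km − 1.759 km = e (ρ_m − ρ_c)/ρ_m = 0.381 km.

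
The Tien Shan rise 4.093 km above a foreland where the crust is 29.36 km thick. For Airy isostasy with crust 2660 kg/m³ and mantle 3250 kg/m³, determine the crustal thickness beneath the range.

Root depth r = h ρ_c / (ρ_m − ρ_c) = 4.093 km × 2660 / 590 = 18.45 km.
Total thickness = T + h + r = 29.36 km + 4.093 km + 18.45 km = 51.9 km.

51.9 km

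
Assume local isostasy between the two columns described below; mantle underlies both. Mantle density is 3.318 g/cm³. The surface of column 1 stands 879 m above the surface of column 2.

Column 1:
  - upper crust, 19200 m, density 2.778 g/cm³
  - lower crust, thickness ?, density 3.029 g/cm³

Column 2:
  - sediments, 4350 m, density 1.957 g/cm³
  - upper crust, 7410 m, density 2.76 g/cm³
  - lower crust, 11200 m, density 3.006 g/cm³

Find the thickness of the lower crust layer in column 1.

21100 m

Take the compensation level at the base of the deeper column (depth z_c below the surface of column 1) and equate Σ ρ_i t_i down to z_c; mantle fills any gap and the z_c terms cancel.
Column 1: 19200×2.778 + x×3.029 + (z_c − 19200 − x)×3.318
Column 2: 879×0 + 4350×1.957 + 7410×2.76 + 11200×3.006 + (z_c − 879 − 22960)×3.318
The z_c×3.318 term appears on both sides and cancels. Collect the known terms of each column as K = Σ(ρt)_known − 3.318 × (depth of known layers): K_1 = 53337.6 − 3.318×19200 = −10368; K_2 = 62631.75 − 3.318×(879 + 22960) = −16466.052.
Balance: K_1 − x×(3.318 − 3.029) = K_2, so x = (K_1 − K_2)/(3.318 − 3.029) = 6098.05/0.289 = 21100 m.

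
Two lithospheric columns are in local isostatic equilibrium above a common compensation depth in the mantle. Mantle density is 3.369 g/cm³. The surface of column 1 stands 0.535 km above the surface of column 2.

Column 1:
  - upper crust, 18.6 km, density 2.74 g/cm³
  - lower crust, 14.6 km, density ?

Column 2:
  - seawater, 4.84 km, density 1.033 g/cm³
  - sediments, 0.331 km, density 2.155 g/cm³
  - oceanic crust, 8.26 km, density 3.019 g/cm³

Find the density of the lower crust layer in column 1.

3.05 g/cm³

Take the compensation level at the base of the deeper column (depth z_c below the surface of column 1) and equate Σ ρ_i t_i down to z_c; mantle fills any gap and the z_c terms cancel.
Column 1: 18.6×2.74 + 14.6×ρ + (z_c − 33.2)×3.369
Column 2: 0.535×0 + 4.84×1.033 + 0.331×2.155 + 8.26×3.019 + (z_c − 0.535 − 13.431)×3.369
The z_c×3.369 term appears on both sides and cancels. Collect the known terms of each column as K = Σ(ρt)_known − 3.369 × (depth of known layers): K_1 = 50.964 − 3.369×33.2 = −60.8868; K_2 = 30.649965 − 3.369×(0.535 + 13.431) = −16.401489.
Balance: K_1 + 14.6×ρ = K_2, so ρ = (K_2 − K_1)/14.6 = 44.4853/14.6 = 3.05 g/cm³.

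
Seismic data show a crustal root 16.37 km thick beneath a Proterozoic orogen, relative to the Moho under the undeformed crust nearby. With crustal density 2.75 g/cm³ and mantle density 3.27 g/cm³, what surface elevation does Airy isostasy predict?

3.1 km

Equating mass per unit area of the two columns: ρ_c h = (ρ_m − ρ_c) r.
h = r (ρ_m − ρ_c) / ρ_c = 16.37 km × (3.27 − 2.75) / 2.75 = 3.1 km.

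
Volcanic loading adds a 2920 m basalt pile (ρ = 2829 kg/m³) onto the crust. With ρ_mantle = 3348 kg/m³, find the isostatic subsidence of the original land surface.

2470 m

Subaerial loading: s = t ρ_load / ρ_m.
s = 2920 m × 2829/3348 = 2470 m.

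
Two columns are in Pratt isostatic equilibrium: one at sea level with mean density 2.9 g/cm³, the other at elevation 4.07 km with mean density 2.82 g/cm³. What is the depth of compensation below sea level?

143 km

ρ_ref D = ρ (D + h) → D (ρ_ref − ρ) = ρ h.
D = ρ h/(ρ_ref − ρ) = 2.82 × 4.07 km/(2.9 − 2.82) = 143 km.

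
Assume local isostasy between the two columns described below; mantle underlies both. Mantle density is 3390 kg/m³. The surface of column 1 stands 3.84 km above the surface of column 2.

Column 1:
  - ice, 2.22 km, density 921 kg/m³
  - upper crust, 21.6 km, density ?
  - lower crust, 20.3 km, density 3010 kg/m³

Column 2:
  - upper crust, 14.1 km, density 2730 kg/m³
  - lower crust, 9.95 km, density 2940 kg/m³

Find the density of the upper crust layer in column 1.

Take the compensation level at the base of the deeper column (depth z_c below the surface of column 1) and equate Σ ρ_i t_i down to z_c; mantle fills any gap and the z_c terms cancel.
Column 1: 2.22×921 + 21.6×ρ + 20.3×3010 + (z_c − 44.12)×3390
Column 2: 3.84×0 + 14.1×2730 + 9.95×2940 + (z_c − 3.84 − 24.05)×3390
The z_c×3390 term appears on both sides and cancels. Collect the known terms of each column as K = Σ(ρt)_known − 3390 × (depth of known layers): K_1 = 63147.62 − 3390×44.12 = −86419.18; K_2 = 67746 − 3390×(3.84 + 24.05) = −26801.1.
Balance: K_1 + 21.6×ρ = K_2, so ρ = (K_2 − K_1)/21.6 = 59618.1/21.6 = 2760 kg/m³.

2760 kg/m³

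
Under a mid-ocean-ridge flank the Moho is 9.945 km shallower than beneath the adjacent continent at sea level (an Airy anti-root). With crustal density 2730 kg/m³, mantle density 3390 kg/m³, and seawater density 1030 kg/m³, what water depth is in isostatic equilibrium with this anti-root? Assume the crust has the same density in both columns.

3.86 km

Replacing a thickness d of crust by seawater at the top must be balanced by replacing crust with mantle at the base: d (ρ_c − ρ_w) = a (ρ_m − ρ_c).
d = a (ρ_m − ρ_c)/(ρ_c − ρ_w) = 9.945 km × 660/1700 = 3.86 km.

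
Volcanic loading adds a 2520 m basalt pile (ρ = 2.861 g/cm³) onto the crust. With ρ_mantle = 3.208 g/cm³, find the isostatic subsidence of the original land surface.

Subaerial loading: s = t ρ_load / ρ_m.
s = 2520 m × 2.861/3.208 = 2250 m.

2250 m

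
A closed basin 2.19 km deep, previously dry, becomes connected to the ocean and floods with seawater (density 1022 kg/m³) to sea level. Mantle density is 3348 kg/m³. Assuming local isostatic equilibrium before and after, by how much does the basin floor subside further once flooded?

0.962 km

After flooding the water column is d + s deep. Its weight must equal the weight of mantle displaced by the extra subsidence s: (d + s) ρ_w = s ρ_m.
s = d ρ_w / (ρ_m − ρ_w) = 2.19 km × 1022/(3348 − 1022) = 0.962 km.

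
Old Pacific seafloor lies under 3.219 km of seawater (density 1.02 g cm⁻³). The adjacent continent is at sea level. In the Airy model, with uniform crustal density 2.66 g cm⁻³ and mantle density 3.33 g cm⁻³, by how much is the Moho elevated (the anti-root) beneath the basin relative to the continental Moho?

7.88 km

Balancing pressure at the compensation depth: replacing crust with seawater at the top is compensated by replacing crust with mantle at the base: d (ρ_c − ρ_w) = a (ρ_m − ρ_c).
a = d (ρ_c − ρ_w)/(ρ_m − ρ_c) = 3.219 km × 1.64/0.67 = 7.88 km.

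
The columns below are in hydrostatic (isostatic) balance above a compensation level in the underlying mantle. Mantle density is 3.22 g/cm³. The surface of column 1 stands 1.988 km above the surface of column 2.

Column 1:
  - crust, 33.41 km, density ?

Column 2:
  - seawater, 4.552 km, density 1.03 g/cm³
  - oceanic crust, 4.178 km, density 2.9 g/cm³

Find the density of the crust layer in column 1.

2.69 g/cm³

Take the compensation level at the base of the deeper column (depth z_c below the surface of column 1) and equate Σ ρ_i t_i down to z_c; mantle fills any gap and the z_c terms cancel.
Column 1: 33.41×ρ + (z_c − 33.41)×3.22
Column 2: 1.988×0 + 4.552×1.03 + 4.178×2.9 + (z_c − 1.988 − 8.73)×3.22
The z_c×3.22 term appears on both sides and cancels. Collect the known terms of each column as K = Σ(ρt)_known − 3.22 × (depth of known layers): K_1 = 0 − 3.22×33.41 = −107.5802; K_2 = 16.80476 − 3.22×(1.988 + 8.73) = −17.7072.
Balance: K_1 + 33.41×ρ = K_2, so ρ = (K_2 − K_1)/33.41 = 89.873/33.41 = 2.69 g/cm³.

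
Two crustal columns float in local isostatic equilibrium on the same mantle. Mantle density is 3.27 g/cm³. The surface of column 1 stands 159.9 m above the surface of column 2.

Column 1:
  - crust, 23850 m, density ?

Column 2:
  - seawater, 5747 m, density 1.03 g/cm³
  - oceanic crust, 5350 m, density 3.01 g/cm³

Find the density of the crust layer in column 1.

2.65 g/cm³

Take the compensation level at the base of the deeper column (depth z_c below the surface of column 1) and equate Σ ρ_i t_i down to z_c; mantle fills any gap and the z_c terms cancel.
Column 1: 23850×ρ + (z_c − 23850)×3.27
Column 2: 159.9×0 + 5747×1.03 + 5350×3.01 + (z_c − 159.9 − 11097)×3.27
The z_c×3.27 term appears on both sides and cancels. Collect the known terms of each column as K = Σ(ρt)_known − 3.27 × (depth of known layers): K_1 = 0 − 3.27×23850 = −77989.5; K_2 = 22022.91 − 3.27×(159.9 + 11097) = −14787.153.
Balance: K_1 + 23850×ρ = K_2, so ρ = (K_2 − K_1)/23850 = 63202.3/23850 = 2.65 g/cm³.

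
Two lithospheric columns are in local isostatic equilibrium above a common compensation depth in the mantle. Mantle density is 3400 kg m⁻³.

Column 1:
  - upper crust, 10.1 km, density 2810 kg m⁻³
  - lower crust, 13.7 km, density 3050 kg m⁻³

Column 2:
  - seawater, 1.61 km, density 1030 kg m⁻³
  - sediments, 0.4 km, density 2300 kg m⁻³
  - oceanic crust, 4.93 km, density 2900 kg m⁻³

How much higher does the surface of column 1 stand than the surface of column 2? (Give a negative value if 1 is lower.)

For any compensation level in the mantle, the mantle terms cancel and isostasy reduces to e = (Σt_1 − Σt_2) − (Σ(ρt)_1 − Σ(ρt)_2) / ρ_m.
Σt_1 = 23.8 km; Σt_2 = 6.94 km; Σ(ρt)_1 = 70166; Σ(ρt)_2 = 16875.3 (in km·kg m⁻³).
e = (23.8 − 6.94) − (70166 − 16875.3) / 3400 = 1.19 km.

1.19 km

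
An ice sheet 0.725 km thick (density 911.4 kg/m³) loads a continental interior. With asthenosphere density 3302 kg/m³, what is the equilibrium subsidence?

0.2 km

For local isostatic compensation: the ice load ρ_ice t is balanced by mantle displaced below, ρ_m s.
s = t ρ_ice / ρ_m = 0.725 km × 911.4/3302 = 0.2 km.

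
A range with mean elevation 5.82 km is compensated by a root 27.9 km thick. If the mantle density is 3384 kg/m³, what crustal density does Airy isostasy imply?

2800 kg/m³

ρ_c h = (ρ_m − ρ_c) r → ρ_c (h + r) = ρ_m r → ρ_c = ρ_m r / (h + r).
ρ_c = 3384 × 27.9 km / (5.82 km + 27.9 km) = 2800 kg/m³.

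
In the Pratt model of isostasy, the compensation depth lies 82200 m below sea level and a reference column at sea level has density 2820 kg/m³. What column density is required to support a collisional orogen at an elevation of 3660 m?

Pratt balance: ρ_ref D = ρ (D + h).
ρ = ρ_ref D/(D + h) = 2820 × 82200 m/(82200 m + 3660 m) = 2700 kg/m³.

2700 kg/m³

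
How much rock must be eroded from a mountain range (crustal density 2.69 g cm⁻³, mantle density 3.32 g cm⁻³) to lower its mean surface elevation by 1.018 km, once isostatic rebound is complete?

Net drop Δ = e − u = e − e ρ_c/ρ_m = e (ρ_m − ρ_c)/ρ_m.
e = Δ ρ_m/(ρ_m − ρ_c) = 1.018 km × 3.32/0.63 = 5.36 km.

5.36 km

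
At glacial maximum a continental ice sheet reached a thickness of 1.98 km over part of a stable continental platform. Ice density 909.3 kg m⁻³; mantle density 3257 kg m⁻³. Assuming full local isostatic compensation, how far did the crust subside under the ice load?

By Archimedes' principle applied to the lithosphere: the ice load ρ_ice t is balanced by mantle displaced below, ρ_m s.
s = t ρ_ice / ρ_m = 1.98 km × 909.3/3257 = 0.553 km.

0.553 km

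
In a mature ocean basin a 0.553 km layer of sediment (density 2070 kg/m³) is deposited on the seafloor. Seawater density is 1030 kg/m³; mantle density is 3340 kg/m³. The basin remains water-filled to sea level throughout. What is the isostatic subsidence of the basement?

0.249 km

Submarine loading: the sediment displaces seawater, and the subsidence is in turn flooded, so s (ρ_m − ρ_w) = t (ρ_sed − ρ_w).
s = 0.553 km × (2070 − 1030) / (3340 − 1030) = 0.249 km.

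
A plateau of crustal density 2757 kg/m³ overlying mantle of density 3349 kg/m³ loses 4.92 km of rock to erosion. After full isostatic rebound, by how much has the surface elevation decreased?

0.87 km

Rebound u = e ρ_c/ρ_m = 4.92 km × 2757/3349 = 4.05 km.
Net surface drop = e − u = 4.92 km − 4.05 km = e (ρ_m − ρ_c)/ρ_m = 0.87 km.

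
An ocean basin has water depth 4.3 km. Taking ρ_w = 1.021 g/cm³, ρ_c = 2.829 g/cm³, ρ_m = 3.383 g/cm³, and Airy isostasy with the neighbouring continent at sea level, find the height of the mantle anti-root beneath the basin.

14 km

In Airy isostatic equilibrium: replacing crust with seawater at the top is compensated by replacing crust with mantle at the base: d (ρ_c − ρ_w) = a (ρ_m − ρ_c).
a = d (ρ_c − ρ_w)/(ρ_m − ρ_c) = 4.3 km × 1.808/0.554 = 14 km.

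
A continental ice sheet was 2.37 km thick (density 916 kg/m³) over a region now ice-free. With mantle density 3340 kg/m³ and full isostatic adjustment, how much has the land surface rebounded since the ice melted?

0.65 km

Removing the load lets mantle flow back in; uplift u satisfies ρ_ice t = ρ_m u.
u = t ρ_ice/ρ_m = 2.37 km × 916/3340 = 0.65 km.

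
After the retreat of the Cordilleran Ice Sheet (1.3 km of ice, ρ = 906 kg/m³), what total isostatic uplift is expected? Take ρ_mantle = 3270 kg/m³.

0.36 km

Removing the load lets mantle flow back in; uplift u satisfies ρ_ice t = ρ_m u.
u = t ρ_ice/ρ_m = 1.3 km × 906/3270 = 0.36 km.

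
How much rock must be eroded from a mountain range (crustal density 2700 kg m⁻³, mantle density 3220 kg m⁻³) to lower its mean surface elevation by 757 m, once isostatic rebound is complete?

Net drop Δ = e − u = e − e ρ_c/ρ_m = e (ρ_m − ρ_c)/ρ_m.
e = Δ ρ_m/(ρ_m − ρ_c) = 757 m × 3220/520 = 4690 m.

4690 m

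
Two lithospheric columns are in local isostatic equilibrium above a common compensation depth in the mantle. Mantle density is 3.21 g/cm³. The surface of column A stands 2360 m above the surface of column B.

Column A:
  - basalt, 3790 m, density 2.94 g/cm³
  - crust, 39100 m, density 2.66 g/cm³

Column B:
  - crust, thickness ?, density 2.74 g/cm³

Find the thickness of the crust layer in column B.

Take the compensation level at the base of the deeper column (depth z_c below the surface of column A) and equate Σ ρ_i t_i down to z_c; mantle fills any gap and the z_c terms cancel.
Column A: 3790×2.94 + 39100×2.66 + (z_c − 42890)×3.21
Column B: 2360×0 + x×2.74 + (z_c − 2360 − 0 − x)×3.21
The z_c×3.21 term appears on both sides and cancels. Collect the known terms of each column as K = Σ(ρt)_known − 3.21 × (depth of known layers): K_A = 115148.6 − 3.21×42890 = −22528.3; K_B = 0 − 3.21×(2360 + 0) = −7575.6.
Balance: K_A = K_B − x×(3.21 − 2.74), so x = (K_B − K_A)/(3.21 − 2.74) = 14952.7/0.47 = 31800 m.

31800 m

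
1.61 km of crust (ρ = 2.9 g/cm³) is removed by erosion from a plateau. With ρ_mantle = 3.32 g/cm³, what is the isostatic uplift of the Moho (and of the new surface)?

1.41 km

Unloading: uplift u = e ρ_c/ρ_m = 1.61 km × 2.9/3.32 = 1.41 km.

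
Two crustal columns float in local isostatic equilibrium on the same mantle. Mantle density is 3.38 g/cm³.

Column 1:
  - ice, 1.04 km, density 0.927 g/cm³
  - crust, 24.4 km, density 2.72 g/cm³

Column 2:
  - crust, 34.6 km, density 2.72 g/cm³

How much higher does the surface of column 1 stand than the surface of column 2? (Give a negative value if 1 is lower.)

For any compensation level in the mantle, the mantle terms cancel and isostasy reduces to e = (Σt_1 − Σt_2) − (Σ(ρt)_1 − Σ(ρt)_2) / ρ_m.
Σt_1 = 25.44 km; Σt_2 = 34.6 km; Σ(ρt)_1 = 67.33208; Σ(ρt)_2 = 94.112 (in km·g/cm³).
e = (25.44 − 34.6) − (67.33208 − 94.112) / 3.38 = −1.24 km.

−1.24 km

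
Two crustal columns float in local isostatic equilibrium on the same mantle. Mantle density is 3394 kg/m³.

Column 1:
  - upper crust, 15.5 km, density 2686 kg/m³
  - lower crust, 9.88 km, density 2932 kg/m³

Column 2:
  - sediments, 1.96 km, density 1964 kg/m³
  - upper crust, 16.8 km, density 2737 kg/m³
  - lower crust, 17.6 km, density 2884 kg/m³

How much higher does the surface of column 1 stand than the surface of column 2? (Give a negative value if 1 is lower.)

−2.14 km

For any compensation level in the mantle, the mantle terms cancel and isostasy reduces to e = (Σt_1 − Σt_2) − (Σ(ρt)_1 − Σ(ρt)_2) / ρ_m.
Σt_1 = 25.38 km; Σt_2 = 36.36 km; Σ(ρt)_1 = 70601.16; Σ(ρt)_2 = 100589.44 (in km·kg/m³).
e = (25.38 − 36.36) − (70601.16 − 100589.44) / 3394 = −2.14 km.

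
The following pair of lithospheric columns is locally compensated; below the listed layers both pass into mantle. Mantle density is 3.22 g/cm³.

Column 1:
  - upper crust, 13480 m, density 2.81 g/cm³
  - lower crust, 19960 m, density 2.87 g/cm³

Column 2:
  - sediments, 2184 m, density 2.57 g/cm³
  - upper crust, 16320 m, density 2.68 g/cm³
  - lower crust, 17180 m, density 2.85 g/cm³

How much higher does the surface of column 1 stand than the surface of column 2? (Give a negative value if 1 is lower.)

−1270 m

For any compensation level in the mantle, the mantle terms cancel and isostasy reduces to e = (Σt_1 − Σt_2) − (Σ(ρt)_1 − Σ(ρt)_2) / ρ_m.
Σt_1 = 33440 m; Σt_2 = 35684 m; Σ(ρt)_1 = 95164; Σ(ρt)_2 = 98313.48 (in m·g/cm³).
e = (33440 − 35684) − (95164 − 98313.48) / 3.22 = −1270 m.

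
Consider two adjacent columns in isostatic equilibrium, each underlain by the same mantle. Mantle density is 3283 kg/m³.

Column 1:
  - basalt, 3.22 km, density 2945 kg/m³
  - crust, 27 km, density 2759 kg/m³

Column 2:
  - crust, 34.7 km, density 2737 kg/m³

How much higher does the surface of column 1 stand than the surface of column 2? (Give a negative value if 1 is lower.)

For any compensation level in the mantle, the mantle terms cancel and isostasy reduces to e = (Σt_1 − Σt_2) − (Σ(ρt)_1 − Σ(ρt)_2) / ρ_m.
Σt_1 = 30.22 km; Σt_2 = 34.7 km; Σ(ρt)_1 = 83975.9; Σ(ρt)_2 = 94973.9 (in km·kg/m³).
e = (30.22 − 34.7) − (83975.9 − 94973.9) / 3283 = −1.13 km.

−1.13 km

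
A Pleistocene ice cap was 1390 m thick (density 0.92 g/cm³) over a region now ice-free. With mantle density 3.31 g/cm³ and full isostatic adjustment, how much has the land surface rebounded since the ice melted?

386 m

Removing the load lets mantle flow back in; uplift u satisfies ρ_ice t = ρ_m u.
u = t ρ_ice/ρ_m = 1390 m × 0.92/3.31 = 386 m.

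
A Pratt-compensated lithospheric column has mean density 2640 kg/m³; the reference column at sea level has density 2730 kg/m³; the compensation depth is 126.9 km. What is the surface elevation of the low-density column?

ρ_ref D = ρ (D + h) → h = D (ρ_ref − ρ)/ρ.
h = 126.9 km × (2730 − 2640)/2640 = 4.33 km.

4.33 km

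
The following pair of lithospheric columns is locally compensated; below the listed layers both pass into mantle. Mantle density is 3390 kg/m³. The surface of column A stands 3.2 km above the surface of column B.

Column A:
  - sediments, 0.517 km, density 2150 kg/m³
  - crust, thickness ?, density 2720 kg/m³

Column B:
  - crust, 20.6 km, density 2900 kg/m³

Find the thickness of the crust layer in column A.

30.3 km

Take the compensation level at the base of the deeper column (depth z_c below the surface of column A) and equate Σ ρ_i t_i down to z_c; mantle fills any gap and the z_c terms cancel.
Column A: 0.517×2150 + x×2720 + (z_c − 0.517 − x)×3390
Column B: 3.2×0 + 20.6×2900 + (z_c − 3.2 − 20.6)×3390
The z_c×3390 term appears on both sides and cancels. Collect the known terms of each column as K = Σ(ρt)_known − 3390 × (depth of known layers): K_A = 1111.55 − 3390×0.517 = −641.08; K_B = 59740 − 3390×(3.2 + 20.6) = −20942.
Balance: K_A − x×(3390 − 2720) = K_B, so x = (K_A − K_B)/(3390 − 2720) = 20300.9/670 = 30.3 km.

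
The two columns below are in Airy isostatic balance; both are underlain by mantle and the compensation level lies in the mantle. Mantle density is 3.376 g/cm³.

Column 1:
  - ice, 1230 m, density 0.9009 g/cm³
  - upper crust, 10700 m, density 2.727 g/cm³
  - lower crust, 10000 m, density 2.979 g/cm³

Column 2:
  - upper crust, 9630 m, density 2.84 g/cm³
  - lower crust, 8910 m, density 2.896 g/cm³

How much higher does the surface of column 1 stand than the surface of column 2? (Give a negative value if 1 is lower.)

1340 m

For any compensation level in the mantle, the mantle terms cancel and isostasy reduces to e = (Σt_1 − Σt_2) − (Σ(ρt)_1 − Σ(ρt)_2) / ρ_m.
Σt_1 = 21930 m; Σt_2 = 18540 m; Σ(ρt)_1 = 60077.007; Σ(ρt)_2 = 53152.56 (in m·g/cm³).
e = (21930 − 18540) − (60077.007 − 53152.56) / 3.376 = 1340 m.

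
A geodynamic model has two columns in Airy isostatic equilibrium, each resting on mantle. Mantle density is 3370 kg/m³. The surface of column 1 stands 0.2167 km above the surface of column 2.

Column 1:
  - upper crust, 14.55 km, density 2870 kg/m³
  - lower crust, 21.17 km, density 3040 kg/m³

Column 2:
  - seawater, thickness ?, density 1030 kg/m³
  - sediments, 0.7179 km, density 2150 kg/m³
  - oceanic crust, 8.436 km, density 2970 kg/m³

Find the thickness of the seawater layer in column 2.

3.97 km

Take the compensation level at the base of the deeper column (depth z_c below the surface of column 1) and equate Σ ρ_i t_i down to z_c; mantle fills any gap and the z_c terms cancel.
Column 1: 14.55×2870 + 21.17×3040 + (z_c − 35.72)×3370
Column 2: 0.2167×0 + x×1030 + 0.7179×2150 + 8.436×2970 + (z_c − 0.2167 − 9.1539 − x)×3370
The z_c×3370 term appears on both sides and cancels. Collect the known terms of each column as K = Σ(ρt)_known − 3370 × (depth of known layers): K_1 = 106115.3 − 3370×35.72 = −14261.1; K_2 = 26598.405 − 3370×(0.2167 + 9.1539) = −4980.517.
Balance: K_1 = K_2 − x×(3370 − 1030), so x = (K_2 − K_1)/(3370 − 1030) = 9280.58/2340 = 3.97 km.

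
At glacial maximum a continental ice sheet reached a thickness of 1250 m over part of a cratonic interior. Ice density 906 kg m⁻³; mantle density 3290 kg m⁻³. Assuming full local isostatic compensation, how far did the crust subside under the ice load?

344 m

In Airy isostatic equilibrium: the ice load ρ_ice t is balanced by mantle displaced below, ρ_m s.
s = t ρ_ice / ρ_m = 1250 m × 906/3290 = 344 m.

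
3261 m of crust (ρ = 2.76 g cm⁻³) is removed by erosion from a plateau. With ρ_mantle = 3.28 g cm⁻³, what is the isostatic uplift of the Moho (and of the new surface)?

2740 m

Unloading: uplift u = e ρ_c/ρ_m = 3261 m × 2.76/3.28 = 2740 m.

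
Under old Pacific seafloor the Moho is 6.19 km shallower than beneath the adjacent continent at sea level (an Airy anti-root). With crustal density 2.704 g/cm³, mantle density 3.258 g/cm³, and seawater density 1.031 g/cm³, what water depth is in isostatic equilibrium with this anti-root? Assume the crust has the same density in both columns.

Replacing a thickness d of crust by seawater at the top must be balanced by replacing crust with mantle at the base: d (ρ_c − ρ_w) = a (ρ_m − ρ_c).
d = a (ρ_m − ρ_c)/(ρ_c − ρ_w) = 6.19 km × 0.554/1.673 = 2.05 km.

2.05 km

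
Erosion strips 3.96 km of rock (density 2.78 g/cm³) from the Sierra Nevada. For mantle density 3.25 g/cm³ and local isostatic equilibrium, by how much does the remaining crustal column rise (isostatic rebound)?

3.39 km

Unloading: uplift u = e ρ_c/ρ_m = 3.96 km × 2.78/3.25 = 3.39 km.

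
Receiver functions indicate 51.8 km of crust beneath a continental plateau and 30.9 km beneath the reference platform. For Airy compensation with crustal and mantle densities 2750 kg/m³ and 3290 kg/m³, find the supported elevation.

Excess crust Δ = 51.8 km − 30.9 km = 20.9 km, split between elevation h and root r with h + r = Δ.
Airy balance ρ_c h = (ρ_m − ρ_c) r gives r = h ρ_c/(ρ_m − ρ_c), so h (1 + ρ_c/(ρ_m − ρ_c)) = Δ, i.e. h = Δ (ρ_m − ρ_c)/ρ_m.
h = 20.9 km × 540/3290 = 3.43 km.

3.43 km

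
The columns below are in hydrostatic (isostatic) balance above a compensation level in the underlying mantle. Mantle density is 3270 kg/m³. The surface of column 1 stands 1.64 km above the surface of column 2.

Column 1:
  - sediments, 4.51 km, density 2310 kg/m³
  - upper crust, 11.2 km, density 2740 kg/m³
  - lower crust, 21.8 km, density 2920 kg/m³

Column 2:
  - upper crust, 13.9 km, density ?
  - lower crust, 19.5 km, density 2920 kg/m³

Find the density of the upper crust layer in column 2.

2860 kg/m³

Take the compensation level at the base of the deeper column (depth z_c below the surface of column 1) and equate Σ ρ_i t_i down to z_c; mantle fills any gap and the z_c terms cancel.
Column 1: 4.51×2310 + 11.2×2740 + 21.8×2920 + (z_c − 37.51)×3270
Column 2: 1.64×0 + 13.9×ρ + 19.5×2920 + (z_c − 1.64 − 33.4)×3270
The z_c×3270 term appears on both sides and cancels. Collect the known terms of each column as K = Σ(ρt)_known − 3270 × (depth of known layers): K_1 = 104762.1 − 3270×37.51 = −17895.6; K_2 = 56940 − 3270×(1.64 + 33.4) = −57640.8.
Balance: K_1 = K_2 + 13.9×ρ, so ρ = (K_1 − K_2)/13.9 = 39745.2/13.9 = 2860 kg/m³.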